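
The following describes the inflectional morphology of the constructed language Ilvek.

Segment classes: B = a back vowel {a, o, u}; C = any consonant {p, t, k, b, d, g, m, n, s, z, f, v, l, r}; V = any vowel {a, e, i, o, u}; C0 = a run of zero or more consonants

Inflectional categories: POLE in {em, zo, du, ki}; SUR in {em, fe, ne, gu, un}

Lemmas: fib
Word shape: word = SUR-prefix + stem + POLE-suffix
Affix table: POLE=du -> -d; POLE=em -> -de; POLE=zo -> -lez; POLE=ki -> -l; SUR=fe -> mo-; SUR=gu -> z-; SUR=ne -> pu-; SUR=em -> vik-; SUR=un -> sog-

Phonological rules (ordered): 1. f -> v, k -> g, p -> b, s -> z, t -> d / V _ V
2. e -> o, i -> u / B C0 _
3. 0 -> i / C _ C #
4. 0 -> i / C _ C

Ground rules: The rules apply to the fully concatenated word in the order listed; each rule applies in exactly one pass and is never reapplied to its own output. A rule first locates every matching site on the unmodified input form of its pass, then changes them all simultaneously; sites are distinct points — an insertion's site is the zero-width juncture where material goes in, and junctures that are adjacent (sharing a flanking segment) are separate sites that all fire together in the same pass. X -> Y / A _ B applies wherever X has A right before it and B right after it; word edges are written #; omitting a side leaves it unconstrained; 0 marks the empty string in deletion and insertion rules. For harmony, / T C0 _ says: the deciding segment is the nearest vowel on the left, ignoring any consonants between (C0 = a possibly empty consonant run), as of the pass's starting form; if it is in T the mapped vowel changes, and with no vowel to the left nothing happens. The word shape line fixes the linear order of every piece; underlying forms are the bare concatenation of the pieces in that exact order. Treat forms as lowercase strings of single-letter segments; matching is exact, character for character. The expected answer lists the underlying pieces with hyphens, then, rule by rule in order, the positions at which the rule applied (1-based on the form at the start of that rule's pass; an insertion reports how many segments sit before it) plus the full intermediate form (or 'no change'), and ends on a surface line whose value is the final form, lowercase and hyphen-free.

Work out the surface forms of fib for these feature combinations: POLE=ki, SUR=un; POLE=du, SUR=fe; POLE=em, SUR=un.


cell POLE=ki, SUR=un:
underlying: sog-fib-l
1. f -> v, k -> g, p -> b, s -> z, t -> d / V _ V: no change
2. e -> o, i -> u / B C0 _: fires at position(s) 5: sogfubl
3. 0 -> i / C _ C #: inserts after position(s) 6: sogfubil
4. 0 -> i / C _ C: inserts after position(s) 3: sogifubil
surface: sogifubil

cell POLE=du, SUR=fe:
underlying: mo-fib-d
1. f -> v, k -> g, p -> b, s -> z, t -> d / V _ V: fires at position(s) 3: movibd
2. e -> o, i -> u / B C0 _: fires at position(s) 4: movubd
3. 0 -> i / C _ C #: inserts after position(s) 5: movubid
4. 0 -> i / C _ C: no change
surface: movubid

cell POLE=em, SUR=un:
underlying: sog-fib-de
1. f -> v, k -> g, p -> b, s -> z, t -> d / V _ V: no change
2. e -> o, i -> u / B C0 _: fires at position(s) 5: sogfubde
3. 0 -> i / C _ C #: no change
4. 0 -> i / C _ C: inserts after position(s) 3, 6: sogifubide
surface: sogifubide


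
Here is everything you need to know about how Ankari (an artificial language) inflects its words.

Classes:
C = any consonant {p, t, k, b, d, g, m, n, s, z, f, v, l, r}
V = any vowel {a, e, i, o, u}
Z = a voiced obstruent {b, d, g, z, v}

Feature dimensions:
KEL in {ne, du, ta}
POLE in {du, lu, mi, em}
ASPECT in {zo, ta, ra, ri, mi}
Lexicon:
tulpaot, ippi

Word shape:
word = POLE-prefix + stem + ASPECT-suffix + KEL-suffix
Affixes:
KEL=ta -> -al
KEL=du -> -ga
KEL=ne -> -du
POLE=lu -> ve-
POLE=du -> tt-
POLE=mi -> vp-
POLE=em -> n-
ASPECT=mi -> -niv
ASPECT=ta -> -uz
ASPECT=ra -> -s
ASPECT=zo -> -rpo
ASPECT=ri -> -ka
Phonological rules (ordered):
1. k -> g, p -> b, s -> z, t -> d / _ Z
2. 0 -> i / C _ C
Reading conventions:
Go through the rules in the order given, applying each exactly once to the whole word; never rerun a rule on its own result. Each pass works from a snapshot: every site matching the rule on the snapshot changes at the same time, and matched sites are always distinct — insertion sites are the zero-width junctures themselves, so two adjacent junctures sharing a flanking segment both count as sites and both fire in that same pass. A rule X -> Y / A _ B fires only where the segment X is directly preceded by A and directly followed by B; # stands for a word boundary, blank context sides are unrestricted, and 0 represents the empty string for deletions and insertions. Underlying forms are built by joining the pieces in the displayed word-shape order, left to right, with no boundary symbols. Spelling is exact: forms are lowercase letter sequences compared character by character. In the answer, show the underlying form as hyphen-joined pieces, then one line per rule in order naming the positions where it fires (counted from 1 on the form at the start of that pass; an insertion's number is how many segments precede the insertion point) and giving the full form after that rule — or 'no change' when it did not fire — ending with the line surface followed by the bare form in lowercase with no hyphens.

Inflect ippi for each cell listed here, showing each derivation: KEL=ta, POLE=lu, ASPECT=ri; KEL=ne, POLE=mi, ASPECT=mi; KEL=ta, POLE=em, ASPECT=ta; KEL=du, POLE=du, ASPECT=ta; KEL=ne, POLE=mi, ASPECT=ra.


cell KEL=ta, POLE=lu, ASPECT=ri:
underlying: ve-ippi-ka-al
1. k -> g, p -> b, s -> z, t -> d / _ Z: no change
2. 0 -> i / C _ C: inserts after position(s) 4: veipipikaal
surface: veipipikaal

cell KEL=ne, POLE=mi, ASPECT=mi:
underlying: vp-ippi-niv-du
1. k -> g, p -> b, s -> z, t -> d / _ Z: no change
2. 0 -> i / C _ C: inserts after position(s) 1, 4, 9: vipipipinividu
surface: vipipipinividu

cell KEL=ta, POLE=em, ASPECT=ta:
underlying: n-ippi-uz-al
1. k -> g, p -> b, s -> z, t -> d / _ Z: no change
2. 0 -> i / C _ C: inserts after position(s) 3: nipipiuzal
surface: nipipiuzal

cell KEL=du, POLE=du, ASPECT=ta:
underlying: tt-ippi-uz-ga
1. k -> g, p -> b, s -> z, t -> d / _ Z: no change
2. 0 -> i / C _ C: inserts after position(s) 1, 4, 8: titipipiuziga
surface: titipipiuziga

cell KEL=ne, POLE=mi, ASPECT=ra:
underlying: vp-ippi-s-du
1. k -> g, p -> b, s -> z, t -> d / _ Z: fires at position(s) 7: vpippizdu
2. 0 -> i / C _ C: inserts after position(s) 1, 4, 7: vipipipizidu
surface: vipipipizidu


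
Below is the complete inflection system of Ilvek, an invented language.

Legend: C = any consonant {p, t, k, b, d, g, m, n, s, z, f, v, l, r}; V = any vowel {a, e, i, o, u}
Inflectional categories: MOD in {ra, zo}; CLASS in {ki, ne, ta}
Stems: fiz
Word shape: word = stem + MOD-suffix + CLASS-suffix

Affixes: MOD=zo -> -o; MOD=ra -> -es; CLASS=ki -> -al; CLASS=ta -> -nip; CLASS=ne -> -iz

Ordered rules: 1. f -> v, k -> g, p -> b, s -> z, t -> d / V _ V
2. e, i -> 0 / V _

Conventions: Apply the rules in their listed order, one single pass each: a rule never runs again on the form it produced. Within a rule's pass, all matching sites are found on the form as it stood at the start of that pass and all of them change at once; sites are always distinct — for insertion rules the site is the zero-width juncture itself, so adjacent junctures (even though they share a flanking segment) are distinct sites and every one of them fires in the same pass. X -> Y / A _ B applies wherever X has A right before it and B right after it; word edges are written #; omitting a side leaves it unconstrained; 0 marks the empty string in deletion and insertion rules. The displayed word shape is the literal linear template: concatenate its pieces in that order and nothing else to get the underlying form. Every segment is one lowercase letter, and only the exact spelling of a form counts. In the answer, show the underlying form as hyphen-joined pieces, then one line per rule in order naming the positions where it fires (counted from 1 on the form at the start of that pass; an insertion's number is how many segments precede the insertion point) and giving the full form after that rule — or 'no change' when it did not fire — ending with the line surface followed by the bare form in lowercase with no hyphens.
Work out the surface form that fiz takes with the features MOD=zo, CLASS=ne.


underlying: fiz-o-iz
1. f -> v, k -> g, p -> b, s -> z, t -> d / V _ V: no change
2. e, i -> 0 / V _: fires at position(s) 5: fizoz
surface: fizoz


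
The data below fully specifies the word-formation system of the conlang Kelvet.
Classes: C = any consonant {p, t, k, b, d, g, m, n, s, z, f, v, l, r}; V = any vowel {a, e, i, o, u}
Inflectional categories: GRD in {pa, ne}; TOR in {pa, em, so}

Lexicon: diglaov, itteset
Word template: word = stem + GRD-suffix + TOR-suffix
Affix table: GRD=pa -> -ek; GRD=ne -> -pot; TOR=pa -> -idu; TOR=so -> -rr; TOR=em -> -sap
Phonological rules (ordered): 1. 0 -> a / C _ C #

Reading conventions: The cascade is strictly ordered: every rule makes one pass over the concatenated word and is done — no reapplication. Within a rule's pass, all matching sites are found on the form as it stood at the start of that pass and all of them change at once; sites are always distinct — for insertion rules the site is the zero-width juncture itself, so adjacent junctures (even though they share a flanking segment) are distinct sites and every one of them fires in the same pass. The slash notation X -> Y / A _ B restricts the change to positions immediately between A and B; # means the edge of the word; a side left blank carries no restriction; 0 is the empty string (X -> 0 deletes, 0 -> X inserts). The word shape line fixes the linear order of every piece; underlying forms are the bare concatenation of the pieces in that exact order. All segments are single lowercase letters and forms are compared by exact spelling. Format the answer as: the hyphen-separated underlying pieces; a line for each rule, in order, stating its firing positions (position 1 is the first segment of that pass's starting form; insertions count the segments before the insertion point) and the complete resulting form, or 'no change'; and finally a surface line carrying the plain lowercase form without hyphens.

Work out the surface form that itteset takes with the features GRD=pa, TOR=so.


underlying: itteset-ek-rr
1. 0 -> a / C _ C #: inserts after position(s) 10: ittesetekrar
surface: ittesetekrar


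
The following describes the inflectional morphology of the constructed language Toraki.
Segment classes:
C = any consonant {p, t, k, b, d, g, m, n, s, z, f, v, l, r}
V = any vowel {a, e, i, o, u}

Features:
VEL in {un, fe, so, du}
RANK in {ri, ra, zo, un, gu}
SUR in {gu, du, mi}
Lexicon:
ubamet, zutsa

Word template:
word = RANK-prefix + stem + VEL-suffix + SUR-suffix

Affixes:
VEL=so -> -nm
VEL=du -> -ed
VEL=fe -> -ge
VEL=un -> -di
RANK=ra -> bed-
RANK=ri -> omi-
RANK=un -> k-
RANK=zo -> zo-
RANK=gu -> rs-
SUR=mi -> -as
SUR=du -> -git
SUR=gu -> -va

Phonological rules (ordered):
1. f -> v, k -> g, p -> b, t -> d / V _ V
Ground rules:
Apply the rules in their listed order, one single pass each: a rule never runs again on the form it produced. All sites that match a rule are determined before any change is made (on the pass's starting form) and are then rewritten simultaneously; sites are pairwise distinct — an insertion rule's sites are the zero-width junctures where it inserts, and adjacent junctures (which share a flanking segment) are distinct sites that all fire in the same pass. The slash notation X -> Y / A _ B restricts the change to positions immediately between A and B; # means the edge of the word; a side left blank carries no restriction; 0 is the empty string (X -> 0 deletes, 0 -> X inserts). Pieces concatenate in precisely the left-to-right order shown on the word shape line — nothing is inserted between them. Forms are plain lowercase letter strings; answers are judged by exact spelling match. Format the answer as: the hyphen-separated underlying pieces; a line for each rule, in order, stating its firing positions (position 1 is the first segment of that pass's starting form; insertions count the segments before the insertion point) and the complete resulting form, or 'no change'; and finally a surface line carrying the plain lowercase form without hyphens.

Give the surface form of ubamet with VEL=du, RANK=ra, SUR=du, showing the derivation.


underlying: bed-ubamet-ed-git
1. f -> v, k -> g, p -> b, t -> d / V _ V: fires at position(s) 9: bedubamededgit
surface: bedubamededgit


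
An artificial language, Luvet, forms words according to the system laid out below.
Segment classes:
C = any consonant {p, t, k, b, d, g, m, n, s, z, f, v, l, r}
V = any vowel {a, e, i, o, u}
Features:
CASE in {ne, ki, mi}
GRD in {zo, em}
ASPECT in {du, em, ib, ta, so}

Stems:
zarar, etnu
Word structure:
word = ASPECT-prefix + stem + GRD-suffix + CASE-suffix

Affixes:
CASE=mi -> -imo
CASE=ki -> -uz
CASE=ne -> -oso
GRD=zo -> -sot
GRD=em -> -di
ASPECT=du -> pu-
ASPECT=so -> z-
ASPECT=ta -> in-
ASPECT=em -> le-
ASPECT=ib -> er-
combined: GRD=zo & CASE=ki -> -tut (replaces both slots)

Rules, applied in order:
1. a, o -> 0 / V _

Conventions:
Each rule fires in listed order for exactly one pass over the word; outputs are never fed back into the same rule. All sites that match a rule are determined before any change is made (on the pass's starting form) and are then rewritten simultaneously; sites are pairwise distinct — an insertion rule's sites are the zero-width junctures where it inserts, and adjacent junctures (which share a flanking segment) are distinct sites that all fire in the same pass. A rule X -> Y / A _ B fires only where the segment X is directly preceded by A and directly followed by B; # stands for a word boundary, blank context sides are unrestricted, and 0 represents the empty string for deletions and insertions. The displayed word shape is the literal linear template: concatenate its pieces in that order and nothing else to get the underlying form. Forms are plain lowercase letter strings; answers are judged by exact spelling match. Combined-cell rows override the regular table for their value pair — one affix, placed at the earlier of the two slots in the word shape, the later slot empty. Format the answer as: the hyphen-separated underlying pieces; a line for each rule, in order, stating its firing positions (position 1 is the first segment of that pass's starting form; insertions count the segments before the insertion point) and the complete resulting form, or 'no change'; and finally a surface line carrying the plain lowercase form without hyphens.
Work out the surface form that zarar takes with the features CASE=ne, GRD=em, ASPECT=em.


underlying: le-zarar-di-oso
1. a, o -> 0 / V _: fires at position(s) 10: lezarardiso
surface: lezarardiso


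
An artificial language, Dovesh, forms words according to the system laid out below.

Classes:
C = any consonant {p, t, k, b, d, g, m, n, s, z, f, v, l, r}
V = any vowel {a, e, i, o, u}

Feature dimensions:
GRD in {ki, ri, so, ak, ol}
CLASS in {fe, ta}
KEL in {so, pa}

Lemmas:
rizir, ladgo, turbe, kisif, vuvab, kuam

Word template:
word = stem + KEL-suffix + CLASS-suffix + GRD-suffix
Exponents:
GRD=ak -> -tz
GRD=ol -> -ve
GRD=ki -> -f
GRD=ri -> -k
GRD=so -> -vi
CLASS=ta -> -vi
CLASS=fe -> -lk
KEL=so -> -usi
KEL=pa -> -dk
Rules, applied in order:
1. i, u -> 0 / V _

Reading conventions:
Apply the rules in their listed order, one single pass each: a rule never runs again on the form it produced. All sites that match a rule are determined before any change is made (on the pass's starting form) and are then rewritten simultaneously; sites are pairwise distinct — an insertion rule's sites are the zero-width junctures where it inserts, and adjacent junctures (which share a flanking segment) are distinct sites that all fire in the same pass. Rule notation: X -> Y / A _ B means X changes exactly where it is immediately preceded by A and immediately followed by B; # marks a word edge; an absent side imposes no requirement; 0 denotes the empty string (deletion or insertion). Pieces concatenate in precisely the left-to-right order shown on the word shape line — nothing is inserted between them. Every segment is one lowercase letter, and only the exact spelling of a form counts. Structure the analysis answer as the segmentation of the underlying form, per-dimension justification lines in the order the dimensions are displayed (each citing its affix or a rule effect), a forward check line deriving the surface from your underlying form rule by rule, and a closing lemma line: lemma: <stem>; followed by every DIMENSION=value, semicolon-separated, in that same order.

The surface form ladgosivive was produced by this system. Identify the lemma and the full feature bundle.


underlying: ladgo-usi-vi-ve
GRD=ol - signalled by the affix -ve
CLASS=ta - signalled by the affix -vi
KEL=so - signalled by the affix -usi
check: ladgousivive -> ladgosivive
lemma: ladgo; GRD=ol; CLASS=ta; KEL=so


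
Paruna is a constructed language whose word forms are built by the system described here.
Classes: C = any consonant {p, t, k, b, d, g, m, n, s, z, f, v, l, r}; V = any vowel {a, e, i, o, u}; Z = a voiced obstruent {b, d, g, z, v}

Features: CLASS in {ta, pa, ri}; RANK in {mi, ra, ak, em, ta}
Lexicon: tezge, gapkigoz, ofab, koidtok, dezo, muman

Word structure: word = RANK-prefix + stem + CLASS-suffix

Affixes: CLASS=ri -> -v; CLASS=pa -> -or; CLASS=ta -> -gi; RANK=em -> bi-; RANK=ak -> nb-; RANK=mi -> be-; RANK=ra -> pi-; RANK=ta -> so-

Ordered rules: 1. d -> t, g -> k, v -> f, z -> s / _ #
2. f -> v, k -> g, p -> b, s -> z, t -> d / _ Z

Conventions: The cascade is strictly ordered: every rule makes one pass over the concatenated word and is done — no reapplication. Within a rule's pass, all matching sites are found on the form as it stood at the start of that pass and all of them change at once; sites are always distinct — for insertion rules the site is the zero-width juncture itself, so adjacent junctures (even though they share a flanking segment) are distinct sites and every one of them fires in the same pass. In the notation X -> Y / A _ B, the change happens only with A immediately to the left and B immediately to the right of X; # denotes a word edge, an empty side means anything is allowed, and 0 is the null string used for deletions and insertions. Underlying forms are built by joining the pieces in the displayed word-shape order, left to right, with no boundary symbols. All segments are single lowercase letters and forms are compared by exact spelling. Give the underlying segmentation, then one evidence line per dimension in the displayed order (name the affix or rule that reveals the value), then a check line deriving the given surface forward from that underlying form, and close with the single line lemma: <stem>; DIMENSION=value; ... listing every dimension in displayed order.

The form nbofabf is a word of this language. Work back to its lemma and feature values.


underlying: nb-ofab-v
CLASS=ri - signalled by the affix -v
RANK=ak - signalled by the affix nb-
check: nbofabv -> nbofabf -> nbofabf
lemma: ofab; CLASS=ri; RANK=ak


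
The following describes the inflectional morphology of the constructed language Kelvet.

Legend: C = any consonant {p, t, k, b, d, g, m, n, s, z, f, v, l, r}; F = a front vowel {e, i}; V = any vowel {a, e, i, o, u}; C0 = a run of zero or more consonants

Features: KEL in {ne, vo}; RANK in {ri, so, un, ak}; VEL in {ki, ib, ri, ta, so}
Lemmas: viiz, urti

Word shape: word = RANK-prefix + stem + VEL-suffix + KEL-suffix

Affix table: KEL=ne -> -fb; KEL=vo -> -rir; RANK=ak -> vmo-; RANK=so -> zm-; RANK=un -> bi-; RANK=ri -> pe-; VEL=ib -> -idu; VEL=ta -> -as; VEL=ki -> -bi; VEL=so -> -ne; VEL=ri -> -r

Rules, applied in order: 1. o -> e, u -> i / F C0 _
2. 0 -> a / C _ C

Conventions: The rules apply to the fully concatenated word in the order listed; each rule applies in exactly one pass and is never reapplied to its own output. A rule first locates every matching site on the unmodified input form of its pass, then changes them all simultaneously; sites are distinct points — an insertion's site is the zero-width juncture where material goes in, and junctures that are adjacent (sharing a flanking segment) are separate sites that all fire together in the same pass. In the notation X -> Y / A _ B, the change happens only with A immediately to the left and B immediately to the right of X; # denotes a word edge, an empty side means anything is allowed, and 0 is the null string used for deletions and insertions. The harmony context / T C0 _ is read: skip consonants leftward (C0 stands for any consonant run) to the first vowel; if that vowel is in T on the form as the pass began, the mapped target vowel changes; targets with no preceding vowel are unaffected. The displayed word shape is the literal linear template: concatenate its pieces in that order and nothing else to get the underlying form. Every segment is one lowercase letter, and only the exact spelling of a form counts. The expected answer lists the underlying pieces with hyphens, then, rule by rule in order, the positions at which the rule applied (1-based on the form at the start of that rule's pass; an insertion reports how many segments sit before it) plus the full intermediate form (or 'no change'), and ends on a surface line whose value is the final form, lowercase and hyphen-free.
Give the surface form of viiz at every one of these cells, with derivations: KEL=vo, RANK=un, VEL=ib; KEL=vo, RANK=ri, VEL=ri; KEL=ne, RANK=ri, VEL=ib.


cell KEL=vo, RANK=un, VEL=ib:
underlying: bi-viiz-idu-rir
1. o -> e, u -> i / F C0 _: fires at position(s) 9: biviizidirir
2. 0 -> a / C _ C: no change
surface: biviizidirir

cell KEL=vo, RANK=ri, VEL=ri:
underlying: pe-viiz-r-rir
1. o -> e, u -> i / F C0 _: no change
2. 0 -> a / C _ C: inserts after position(s) 6, 7: peviizararir
surface: peviizararir

cell KEL=ne, RANK=ri, VEL=ib:
underlying: pe-viiz-idu-fb
1. o -> e, u -> i / F C0 _: fires at position(s) 9: peviizidifb
2. 0 -> a / C _ C: inserts after position(s) 10: peviizidifab
surface: peviizidifab


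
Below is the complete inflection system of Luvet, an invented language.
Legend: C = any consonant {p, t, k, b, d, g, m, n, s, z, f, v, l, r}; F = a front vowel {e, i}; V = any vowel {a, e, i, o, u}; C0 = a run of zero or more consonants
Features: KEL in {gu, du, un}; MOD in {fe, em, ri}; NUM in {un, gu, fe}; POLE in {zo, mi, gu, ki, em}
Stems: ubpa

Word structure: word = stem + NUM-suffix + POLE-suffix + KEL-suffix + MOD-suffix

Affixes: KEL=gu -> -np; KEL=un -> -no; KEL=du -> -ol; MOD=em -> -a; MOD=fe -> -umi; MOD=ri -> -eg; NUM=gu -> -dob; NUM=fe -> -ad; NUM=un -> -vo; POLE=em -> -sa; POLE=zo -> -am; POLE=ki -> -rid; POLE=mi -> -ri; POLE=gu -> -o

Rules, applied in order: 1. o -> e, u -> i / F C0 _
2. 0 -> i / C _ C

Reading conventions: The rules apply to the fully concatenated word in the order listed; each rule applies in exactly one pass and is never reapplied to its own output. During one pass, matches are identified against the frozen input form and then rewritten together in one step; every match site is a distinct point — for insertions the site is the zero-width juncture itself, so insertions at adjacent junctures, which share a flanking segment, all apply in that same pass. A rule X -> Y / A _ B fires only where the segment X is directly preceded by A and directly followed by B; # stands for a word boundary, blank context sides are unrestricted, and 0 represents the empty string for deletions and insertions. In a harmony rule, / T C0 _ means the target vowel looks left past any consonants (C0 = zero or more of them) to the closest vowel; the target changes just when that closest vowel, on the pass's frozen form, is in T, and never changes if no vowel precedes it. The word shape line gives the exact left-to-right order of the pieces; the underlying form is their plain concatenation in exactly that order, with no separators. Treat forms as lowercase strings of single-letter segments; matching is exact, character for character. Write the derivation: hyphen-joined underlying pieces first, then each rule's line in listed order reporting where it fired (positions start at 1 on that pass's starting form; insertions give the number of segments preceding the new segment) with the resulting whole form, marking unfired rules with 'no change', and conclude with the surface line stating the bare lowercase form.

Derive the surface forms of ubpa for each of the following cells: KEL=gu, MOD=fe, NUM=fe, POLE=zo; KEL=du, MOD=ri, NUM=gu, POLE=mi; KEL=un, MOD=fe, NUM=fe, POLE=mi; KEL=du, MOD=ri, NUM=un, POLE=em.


cell KEL=gu, MOD=fe, NUM=fe, POLE=zo:
underlying: ubpa-ad-am-np-umi
1. o -> e, u -> i / F C0 _: no change
2. 0 -> i / C _ C: inserts after position(s) 2, 8, 9: ubipaadaminipumi
surface: ubipaadaminipumi

cell KEL=du, MOD=ri, NUM=gu, POLE=mi:
underlying: ubpa-dob-ri-ol-eg
1. o -> e, u -> i / F C0 _: fires at position(s) 10: ubpadobrieleg
2. 0 -> i / C _ C: inserts after position(s) 2, 7: ubipadobirieleg
surface: ubipadobirieleg

cell KEL=un, MOD=fe, NUM=fe, POLE=mi:
underlying: ubpa-ad-ri-no-umi
1. o -> e, u -> i / F C0 _: fires at position(s) 10: ubpaadrineumi
2. 0 -> i / C _ C: inserts after position(s) 2, 6: ubipaadirineumi
surface: ubipaadirineumi

cell KEL=du, MOD=ri, NUM=un, POLE=em:
underlying: ubpa-vo-sa-ol-eg
1. o -> e, u -> i / F C0 _: no change
2. 0 -> i / C _ C: inserts after position(s) 2: ubipavosaoleg
surface: ubipavosaoleg


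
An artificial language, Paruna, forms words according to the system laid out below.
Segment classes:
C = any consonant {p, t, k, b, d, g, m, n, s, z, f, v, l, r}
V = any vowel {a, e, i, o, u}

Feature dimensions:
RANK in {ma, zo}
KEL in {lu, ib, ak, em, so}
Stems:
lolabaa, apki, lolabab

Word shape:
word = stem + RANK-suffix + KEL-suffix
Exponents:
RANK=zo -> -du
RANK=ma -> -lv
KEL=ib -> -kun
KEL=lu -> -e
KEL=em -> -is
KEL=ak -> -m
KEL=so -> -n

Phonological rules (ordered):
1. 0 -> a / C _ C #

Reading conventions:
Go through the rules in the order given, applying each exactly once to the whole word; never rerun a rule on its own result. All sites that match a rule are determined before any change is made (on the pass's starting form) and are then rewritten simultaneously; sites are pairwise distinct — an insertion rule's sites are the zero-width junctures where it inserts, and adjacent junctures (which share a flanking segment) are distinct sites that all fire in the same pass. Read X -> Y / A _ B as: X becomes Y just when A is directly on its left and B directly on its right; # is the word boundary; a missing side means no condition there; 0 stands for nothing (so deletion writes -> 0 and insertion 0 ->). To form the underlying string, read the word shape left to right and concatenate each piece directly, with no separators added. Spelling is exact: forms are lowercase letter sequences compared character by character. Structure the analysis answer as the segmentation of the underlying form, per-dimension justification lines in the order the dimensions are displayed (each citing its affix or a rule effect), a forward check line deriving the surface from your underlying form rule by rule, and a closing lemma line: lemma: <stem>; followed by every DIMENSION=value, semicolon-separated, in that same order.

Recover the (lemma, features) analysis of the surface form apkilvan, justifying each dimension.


underlying: apki-lv-n
RANK=ma - signalled by the affix -lv
KEL=so - signalled by the affix -n
check: apkilvn -> apkilvan
lemma: apki; RANK=ma; KEL=so


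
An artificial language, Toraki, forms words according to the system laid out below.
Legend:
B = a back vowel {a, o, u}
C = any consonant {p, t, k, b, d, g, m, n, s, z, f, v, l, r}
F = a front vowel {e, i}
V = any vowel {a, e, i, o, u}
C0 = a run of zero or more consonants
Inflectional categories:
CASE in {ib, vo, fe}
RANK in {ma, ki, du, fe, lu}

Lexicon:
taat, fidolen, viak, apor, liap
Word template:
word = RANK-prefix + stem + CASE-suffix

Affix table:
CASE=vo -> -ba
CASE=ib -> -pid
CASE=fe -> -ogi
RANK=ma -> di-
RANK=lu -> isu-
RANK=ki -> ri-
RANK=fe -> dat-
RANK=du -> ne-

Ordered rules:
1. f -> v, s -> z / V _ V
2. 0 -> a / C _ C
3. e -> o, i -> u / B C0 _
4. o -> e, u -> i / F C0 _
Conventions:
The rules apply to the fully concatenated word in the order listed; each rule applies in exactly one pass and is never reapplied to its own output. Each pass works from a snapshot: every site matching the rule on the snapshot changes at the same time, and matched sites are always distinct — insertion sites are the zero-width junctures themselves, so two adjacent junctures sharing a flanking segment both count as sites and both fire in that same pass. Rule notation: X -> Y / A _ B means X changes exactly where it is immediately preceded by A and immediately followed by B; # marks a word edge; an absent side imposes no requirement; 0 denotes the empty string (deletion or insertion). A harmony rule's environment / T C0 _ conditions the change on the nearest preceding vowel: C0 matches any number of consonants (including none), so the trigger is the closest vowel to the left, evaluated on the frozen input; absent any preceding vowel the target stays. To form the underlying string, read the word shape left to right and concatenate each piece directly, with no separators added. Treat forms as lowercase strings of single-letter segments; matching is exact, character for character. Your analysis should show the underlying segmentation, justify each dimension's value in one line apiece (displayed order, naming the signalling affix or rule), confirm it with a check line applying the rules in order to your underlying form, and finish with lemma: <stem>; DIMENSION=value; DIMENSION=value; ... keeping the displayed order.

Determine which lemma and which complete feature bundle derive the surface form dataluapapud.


underlying: dat-liap-pid
CASE=ib - signalled by the affix -pid
RANK=fe - signalled by the affix dat-
check: datliappid -> datliappid -> dataliapapid -> dataluapapud -> dataluapapud
lemma: liap; CASE=ib; RANK=fe


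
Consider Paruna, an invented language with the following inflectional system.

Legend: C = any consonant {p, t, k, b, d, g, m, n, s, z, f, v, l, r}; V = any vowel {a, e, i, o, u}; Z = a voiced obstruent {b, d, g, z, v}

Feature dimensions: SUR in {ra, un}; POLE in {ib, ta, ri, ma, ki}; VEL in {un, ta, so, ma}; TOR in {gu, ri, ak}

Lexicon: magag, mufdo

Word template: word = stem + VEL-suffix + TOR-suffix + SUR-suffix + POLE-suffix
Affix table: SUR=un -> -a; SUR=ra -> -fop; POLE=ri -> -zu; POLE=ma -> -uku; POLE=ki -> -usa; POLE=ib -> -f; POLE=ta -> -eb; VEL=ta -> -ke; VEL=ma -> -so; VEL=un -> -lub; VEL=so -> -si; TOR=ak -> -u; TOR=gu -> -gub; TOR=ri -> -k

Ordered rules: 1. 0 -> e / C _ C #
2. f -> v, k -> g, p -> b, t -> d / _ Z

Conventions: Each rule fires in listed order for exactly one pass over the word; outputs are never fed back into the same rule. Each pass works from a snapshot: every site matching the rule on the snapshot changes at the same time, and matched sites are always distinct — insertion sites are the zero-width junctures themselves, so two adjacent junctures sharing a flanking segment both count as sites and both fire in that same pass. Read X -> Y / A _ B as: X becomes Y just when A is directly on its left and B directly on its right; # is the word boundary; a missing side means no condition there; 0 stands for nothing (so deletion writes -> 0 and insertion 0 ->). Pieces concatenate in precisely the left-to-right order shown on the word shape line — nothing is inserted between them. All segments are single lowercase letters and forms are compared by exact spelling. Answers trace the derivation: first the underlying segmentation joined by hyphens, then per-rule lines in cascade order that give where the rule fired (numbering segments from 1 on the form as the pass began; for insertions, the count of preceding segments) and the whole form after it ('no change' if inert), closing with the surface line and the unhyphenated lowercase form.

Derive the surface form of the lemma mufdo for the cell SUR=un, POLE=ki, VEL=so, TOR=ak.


underlying: mufdo-si-u-a-usa
1. 0 -> e / C _ C #: no change
2. f -> v, k -> g, p -> b, t -> d / _ Z: fires at position(s) 3: muvdosiuausa
surface: muvdosiuausa


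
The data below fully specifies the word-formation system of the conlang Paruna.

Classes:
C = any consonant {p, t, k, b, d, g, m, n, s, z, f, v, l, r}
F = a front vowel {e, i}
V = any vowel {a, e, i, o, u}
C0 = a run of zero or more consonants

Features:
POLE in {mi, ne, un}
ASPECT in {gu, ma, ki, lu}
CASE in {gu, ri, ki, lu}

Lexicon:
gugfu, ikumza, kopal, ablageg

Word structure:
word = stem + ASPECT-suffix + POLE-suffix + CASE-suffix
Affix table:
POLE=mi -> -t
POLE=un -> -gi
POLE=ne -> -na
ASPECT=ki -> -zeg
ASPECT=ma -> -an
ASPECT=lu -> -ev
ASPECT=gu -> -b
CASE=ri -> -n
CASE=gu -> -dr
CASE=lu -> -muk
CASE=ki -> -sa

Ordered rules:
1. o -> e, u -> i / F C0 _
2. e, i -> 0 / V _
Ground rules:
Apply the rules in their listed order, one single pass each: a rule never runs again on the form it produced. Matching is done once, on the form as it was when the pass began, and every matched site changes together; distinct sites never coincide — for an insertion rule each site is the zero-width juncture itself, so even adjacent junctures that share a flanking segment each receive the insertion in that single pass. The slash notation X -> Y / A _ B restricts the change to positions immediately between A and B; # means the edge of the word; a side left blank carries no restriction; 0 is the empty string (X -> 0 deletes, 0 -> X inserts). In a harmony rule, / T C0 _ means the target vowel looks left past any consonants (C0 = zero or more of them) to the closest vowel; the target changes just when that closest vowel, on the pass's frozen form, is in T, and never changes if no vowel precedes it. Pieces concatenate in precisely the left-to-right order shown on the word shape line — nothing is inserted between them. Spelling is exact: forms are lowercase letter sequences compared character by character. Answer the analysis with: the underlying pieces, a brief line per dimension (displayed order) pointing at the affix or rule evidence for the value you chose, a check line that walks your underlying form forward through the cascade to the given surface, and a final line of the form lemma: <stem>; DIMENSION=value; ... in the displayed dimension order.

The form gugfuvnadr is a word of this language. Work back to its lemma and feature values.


underlying: gugfu-ev-na-dr
POLE=ne - signalled by the affix -na
ASPECT=lu - signalled by the affix -ev
CASE=gu - signalled by the affix -dr
check: gugfuevnadr -> gugfuevnadr -> gugfuvnadr
lemma: gugfu; POLE=ne; ASPECT=lu; CASE=gu


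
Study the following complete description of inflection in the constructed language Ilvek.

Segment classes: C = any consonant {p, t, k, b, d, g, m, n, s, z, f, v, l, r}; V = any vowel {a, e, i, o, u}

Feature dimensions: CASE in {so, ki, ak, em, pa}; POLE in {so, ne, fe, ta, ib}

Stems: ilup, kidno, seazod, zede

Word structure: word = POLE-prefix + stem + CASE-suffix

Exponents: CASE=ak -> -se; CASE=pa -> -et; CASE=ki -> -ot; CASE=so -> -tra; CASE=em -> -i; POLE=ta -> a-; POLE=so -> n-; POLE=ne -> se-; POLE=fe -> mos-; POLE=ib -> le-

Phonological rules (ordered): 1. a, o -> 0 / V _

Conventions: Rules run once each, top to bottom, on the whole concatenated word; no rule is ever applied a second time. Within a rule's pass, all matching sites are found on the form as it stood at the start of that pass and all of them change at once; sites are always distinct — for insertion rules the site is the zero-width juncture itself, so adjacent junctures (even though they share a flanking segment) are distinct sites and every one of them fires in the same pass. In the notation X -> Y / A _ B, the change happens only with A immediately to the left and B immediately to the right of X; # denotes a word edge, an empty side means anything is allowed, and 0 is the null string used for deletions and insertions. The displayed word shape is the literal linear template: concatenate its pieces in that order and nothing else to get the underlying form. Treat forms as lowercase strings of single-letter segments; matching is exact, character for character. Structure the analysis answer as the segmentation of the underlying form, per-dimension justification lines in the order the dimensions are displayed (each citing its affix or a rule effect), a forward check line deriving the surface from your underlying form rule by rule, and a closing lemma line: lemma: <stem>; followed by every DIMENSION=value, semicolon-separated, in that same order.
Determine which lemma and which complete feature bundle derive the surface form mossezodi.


underlying: mos-seazod-i
CASE=em - signalled by the affix -i
POLE=fe - signalled by the affix mos-
check: mosseazodi -> mossezodi
lemma: seazod; CASE=em; POLE=fe


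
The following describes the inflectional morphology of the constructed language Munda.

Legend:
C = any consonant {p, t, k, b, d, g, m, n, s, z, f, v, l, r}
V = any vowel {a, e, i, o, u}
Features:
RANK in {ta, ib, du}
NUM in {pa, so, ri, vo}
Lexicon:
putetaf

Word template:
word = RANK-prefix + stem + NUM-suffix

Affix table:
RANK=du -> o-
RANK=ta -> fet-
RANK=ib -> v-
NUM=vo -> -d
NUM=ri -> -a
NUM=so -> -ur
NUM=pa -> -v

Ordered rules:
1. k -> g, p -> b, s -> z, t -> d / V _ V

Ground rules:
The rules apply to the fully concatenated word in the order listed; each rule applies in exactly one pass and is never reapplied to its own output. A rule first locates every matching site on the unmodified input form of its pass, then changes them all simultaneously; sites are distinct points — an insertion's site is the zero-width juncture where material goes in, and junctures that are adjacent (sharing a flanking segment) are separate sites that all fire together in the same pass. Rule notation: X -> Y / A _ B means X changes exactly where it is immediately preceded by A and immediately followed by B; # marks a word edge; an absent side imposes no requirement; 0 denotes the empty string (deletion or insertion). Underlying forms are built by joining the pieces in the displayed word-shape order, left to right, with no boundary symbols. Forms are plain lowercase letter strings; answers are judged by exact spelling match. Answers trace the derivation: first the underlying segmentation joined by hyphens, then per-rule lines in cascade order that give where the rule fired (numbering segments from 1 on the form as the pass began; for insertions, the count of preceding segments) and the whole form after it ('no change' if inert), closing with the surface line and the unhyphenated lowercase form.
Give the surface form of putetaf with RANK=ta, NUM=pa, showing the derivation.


underlying: fet-putetaf-v
1. k -> g, p -> b, s -> z, t -> d / V _ V: fires at position(s) 6, 8: fetpudedafv
surface: fetpudedafv


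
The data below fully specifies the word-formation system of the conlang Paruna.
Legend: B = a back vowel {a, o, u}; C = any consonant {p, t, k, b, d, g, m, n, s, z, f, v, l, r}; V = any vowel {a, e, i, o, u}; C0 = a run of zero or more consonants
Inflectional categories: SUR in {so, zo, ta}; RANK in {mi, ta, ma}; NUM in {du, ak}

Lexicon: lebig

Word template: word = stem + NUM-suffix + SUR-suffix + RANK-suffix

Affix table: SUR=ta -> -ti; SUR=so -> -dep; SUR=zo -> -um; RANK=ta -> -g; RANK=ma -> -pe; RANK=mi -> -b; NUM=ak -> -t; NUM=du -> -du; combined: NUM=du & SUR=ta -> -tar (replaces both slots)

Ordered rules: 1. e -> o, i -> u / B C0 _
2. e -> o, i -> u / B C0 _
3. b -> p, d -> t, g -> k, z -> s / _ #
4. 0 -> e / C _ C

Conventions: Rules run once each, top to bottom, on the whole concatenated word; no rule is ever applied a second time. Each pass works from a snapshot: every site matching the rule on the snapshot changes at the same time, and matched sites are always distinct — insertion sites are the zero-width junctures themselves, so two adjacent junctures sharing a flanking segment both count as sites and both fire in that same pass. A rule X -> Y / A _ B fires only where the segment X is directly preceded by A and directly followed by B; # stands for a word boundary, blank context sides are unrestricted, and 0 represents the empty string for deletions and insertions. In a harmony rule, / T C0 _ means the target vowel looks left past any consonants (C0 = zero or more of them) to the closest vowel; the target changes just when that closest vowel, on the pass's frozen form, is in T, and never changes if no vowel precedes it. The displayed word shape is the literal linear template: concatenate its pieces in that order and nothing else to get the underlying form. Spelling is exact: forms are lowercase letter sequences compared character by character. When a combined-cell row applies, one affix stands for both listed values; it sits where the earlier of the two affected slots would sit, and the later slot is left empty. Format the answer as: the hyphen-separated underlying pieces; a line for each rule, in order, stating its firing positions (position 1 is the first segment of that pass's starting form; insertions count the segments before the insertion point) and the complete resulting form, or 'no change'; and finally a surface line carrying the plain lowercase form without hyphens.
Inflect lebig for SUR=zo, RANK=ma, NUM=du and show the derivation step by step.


underlying: lebig-du-um-pe
1. e -> o, i -> u / B C0 _: fires at position(s) 11: lebigduumpo
2. e -> o, i -> u / B C0 _: no change
3. b -> p, d -> t, g -> k, z -> s / _ #: no change
4. 0 -> e / C _ C: inserts after position(s) 5, 9: lebigeduumepo
surface: lebigeduumepo
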